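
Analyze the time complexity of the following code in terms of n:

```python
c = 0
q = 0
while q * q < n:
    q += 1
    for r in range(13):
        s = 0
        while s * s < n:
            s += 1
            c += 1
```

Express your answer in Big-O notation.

Each loop level contributes: √n × 1 × √n. Multiplying the contributions gives O(n).

Answer: O(n)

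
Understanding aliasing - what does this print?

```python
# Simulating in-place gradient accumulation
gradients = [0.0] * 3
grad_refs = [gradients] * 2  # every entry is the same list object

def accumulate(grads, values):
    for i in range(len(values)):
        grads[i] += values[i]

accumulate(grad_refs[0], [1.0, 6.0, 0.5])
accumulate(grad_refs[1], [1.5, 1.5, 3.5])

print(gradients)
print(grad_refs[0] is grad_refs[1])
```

Key concept: gradient accumulation aliasing.
Step by step:
`gradients = [0.0] * 3` → gradients = [0.0, 0.0, 0.0]
`grad_refs = [gradients] * 2` → grad_refs = [[0.0, 0.0, 0.0], [0.0, 0.0, 0.0]]
`accumulate(grad_refs[0], [1.0, 6.0, 0.5])` → gradients = [1.0, 6.0, 0.5]; grad_refs = [[1.0, 6.0, 0.5], [1.0, 6.0, 0.5]]
`accumulate(grad_refs[1], [1.5, 1.5, 3.5])` → gradients = [2.5, 7.5, 4.0]; grad_refs = [[2.5, 7.5, 4.0], [2.5, 7.5, 4.0]]
`print(gradients)` → prints [2.5, 7.5, 4.0]
`print(grad_refs[0] is grad_refs[1])` → prints True

Answer:
[2.5, 7.5, 4.0]
True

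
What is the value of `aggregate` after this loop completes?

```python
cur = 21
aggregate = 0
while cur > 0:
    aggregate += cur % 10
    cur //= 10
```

Sum digits of 21
`aggregate` takes the values: 0 → 1 → 3

Answer: 3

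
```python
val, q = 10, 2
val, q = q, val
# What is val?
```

Trace:
`val, q = 10, 2` → val = 10; q = 2
`val, q = q, val` → val = 2; q = 10
So val = 2

Answer: 2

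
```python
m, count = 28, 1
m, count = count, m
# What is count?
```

Trace:
`m, count = 28, 1` → m = 28; count = 1
`m, count = count, m` → m = 1; count = 28
So count = 28

Answer: 28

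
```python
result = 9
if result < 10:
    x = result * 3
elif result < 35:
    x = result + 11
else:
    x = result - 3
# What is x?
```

Trace:
`result = 9` → result = 9
`if result < 10: ...` → result < 10 is True → x = 27
So x = 27

Answer: 27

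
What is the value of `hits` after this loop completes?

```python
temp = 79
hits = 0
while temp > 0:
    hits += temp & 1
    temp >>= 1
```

Count set bits in 79 (binary: 0b1001111)
`hits` takes the values: 0 → 1 → 2 → 3 → 4 → 5

Answer: 5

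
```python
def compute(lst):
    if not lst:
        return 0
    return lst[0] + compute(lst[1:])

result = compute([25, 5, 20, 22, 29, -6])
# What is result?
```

25 + 5 + 20 + 22 + 29 + (-6) + 0 = 95

Answer: 95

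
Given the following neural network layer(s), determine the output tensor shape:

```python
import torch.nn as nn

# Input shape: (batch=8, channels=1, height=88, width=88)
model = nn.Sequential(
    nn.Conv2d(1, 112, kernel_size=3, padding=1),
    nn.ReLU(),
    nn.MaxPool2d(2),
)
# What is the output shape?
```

Input: (8, 1, 88, 88) -> after Conv2d: (8, 112, 88, 88) -> after ReLU: (8, 112, 88, 88) -> Output: (8, 112, 44, 44)

Answer: (8, 112, 44, 44)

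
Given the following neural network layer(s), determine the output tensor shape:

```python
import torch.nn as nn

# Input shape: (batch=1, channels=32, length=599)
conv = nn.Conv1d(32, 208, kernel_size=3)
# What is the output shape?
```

Input: (1, 32, 599) -> Output: (1, 208, 597)

Answer: (1, 208, 597)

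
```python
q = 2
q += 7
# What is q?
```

Trace:
`q = 2` → q = 2
`q += 7` → q = 9
So q = 9

Answer: 9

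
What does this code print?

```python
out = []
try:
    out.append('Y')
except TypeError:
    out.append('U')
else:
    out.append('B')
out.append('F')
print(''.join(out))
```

Execution trace: 'Y' (try body, no exception) → 'B' (else) → 'F' (after the try/except). Output: YBF

Answer: YBF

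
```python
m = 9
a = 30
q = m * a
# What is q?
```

Trace:
`m = 9` → m = 9
`a = 30` → a = 30
`q = m * a` → q = 270
So q = 270

Answer: 270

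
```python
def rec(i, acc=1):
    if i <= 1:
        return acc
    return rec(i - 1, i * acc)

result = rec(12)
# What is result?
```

Accumulator trace (n, acc): (12, 1) -> (11, 12) -> (10, 132) -> (9, 1320) -> (8, 11880) -> (7, 95040) -> (6, 665280) -> (5, 3991680) -> (4, 19958400) -> (3, 79833600) -> (2, 239500800) -> (1, 479001600) -> return 479001600

Answer: 479001600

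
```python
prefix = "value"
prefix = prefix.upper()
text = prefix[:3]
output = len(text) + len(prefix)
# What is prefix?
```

Trace:
`prefix = "value"` → prefix = 'value'
`prefix = prefix.upper()` → prefix = 'VALUE'
`text = prefix[:3]` → text = 'VAL'
`output = len(text) + len(prefix)` → output = 8
So prefix = 'VALUE'

Answer: 'VALUE'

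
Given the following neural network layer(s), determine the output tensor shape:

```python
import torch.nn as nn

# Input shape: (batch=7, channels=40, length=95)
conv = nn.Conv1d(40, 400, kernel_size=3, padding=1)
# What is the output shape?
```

Input: (7, 40, 95) -> Output: (7, 400, 95)

Answer: (7, 400, 95)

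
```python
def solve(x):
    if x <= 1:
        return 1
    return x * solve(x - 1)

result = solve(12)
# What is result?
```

solve(12) = 12 * 11 * 10 * 9 * 8 * 7 * 6 * 5 * 4 * 3 * 2 * 1 = 479001600

Answer: 479001600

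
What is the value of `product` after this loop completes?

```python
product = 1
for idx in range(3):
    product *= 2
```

2^3 = 8
`product` takes the values: 1 → 2 → 4 → 8

Answer: 8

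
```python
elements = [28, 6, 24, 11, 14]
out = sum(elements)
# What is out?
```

Trace:
`elements = [28, 6, 24, 11, 14]` → elements = [28, 6, 24, 11, 14]
`out = sum(elements)` → out = 83
So out = 83

Answer: 83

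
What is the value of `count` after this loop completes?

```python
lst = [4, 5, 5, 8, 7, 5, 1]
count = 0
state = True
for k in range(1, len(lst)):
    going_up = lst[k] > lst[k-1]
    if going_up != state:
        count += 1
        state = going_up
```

Count direction changes in [4, 5, 5, 8, 7, 5, 1]
`count` takes the values: 0 → 1 → 2 → 3

Answer: 3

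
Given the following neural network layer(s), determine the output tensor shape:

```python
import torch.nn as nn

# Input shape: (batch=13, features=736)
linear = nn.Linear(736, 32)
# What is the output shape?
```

Input: (13, 736) -> Output: (13, 32)

Answer: (13, 32)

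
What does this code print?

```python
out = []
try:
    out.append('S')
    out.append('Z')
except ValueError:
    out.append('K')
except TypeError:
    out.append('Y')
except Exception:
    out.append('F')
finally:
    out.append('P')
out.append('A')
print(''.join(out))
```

Execution trace: 'S' (try body) → 'Z' (try body, no exception) → 'P' (finally) → 'A' (after the try/except). Output: SZPA

Answer: SZPA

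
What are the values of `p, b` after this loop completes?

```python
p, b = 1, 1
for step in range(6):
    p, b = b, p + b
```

Fibonacci: after 6 iterations
`p, b` takes the values: (1, 1) → (1, 2) → (2, 3) → (3, 5) → (5, 8) → (8, 13) → (13, 21)

Answer: 13, 21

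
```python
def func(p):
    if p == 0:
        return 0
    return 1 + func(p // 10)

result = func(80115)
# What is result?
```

Count of digits of 80115: 5

Answer: 5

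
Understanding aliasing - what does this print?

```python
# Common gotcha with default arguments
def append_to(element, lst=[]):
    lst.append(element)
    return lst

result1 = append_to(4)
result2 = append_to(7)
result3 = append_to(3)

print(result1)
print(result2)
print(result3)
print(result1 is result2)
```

Key concept: mutable default argument gotcha.
Step by step:
`result1 = append_to(4)` → result1 = [4]
`result2 = append_to(7)` → result1 = [4, 7] (same object as result2); result2 = [4, 7] (same object as result1)
`result3 = append_to(3)` → result1 = [4, 7, 3] (same object as result2, result3); result2 = [4, 7, 3] (same object as result1, result3); result3 = [4, 7, 3] (same object as result1, result2)
`print(result1)` → prints [4, 7, 3]
`print(result2)` → prints [4, 7, 3]
`print(result3)` → prints [4, 7, 3]
`print(result1 is result2)` → prints True

Answer:
[4, 7, 3]
[4, 7, 3]
[4, 7, 3]
True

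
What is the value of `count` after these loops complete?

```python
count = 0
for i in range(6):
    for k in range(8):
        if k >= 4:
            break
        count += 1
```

Inner breaks at 4, outer runs 6 times
`count` takes the values: 0 → 1 → 2 → 3 → 4 → 5 → 6 → 7 → 8 → 9 → 10 → 11 → 12 → 13 → 14 → 15 → 16 → 17 → 18 → 19 → 20 → 21 → 22 → 23 → 24

Answer: 24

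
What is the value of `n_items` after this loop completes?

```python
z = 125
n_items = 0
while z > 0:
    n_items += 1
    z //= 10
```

Count digits by repeated division by 10
`n_items` takes the values: 0 → 1 → 2 → 3

Answer: 3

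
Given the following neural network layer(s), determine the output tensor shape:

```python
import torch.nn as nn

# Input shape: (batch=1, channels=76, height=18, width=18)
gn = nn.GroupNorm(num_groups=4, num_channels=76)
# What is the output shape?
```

Input: (1, 76, 18, 18) -> Output: (1, 76, 18, 18)

Answer: (1, 76, 18, 18)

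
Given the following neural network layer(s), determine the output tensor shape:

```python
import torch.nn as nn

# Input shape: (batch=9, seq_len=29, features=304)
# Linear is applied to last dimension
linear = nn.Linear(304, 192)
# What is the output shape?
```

Input: (9, 29, 304) -> Output: (9, 29, 192)

Answer: (9, 29, 192)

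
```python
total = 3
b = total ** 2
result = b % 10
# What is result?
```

Trace:
`total = 3` → total = 3
`b = total ** 2` → b = 9
`result = b % 10` → result = 9
So result = 9

Answer: 9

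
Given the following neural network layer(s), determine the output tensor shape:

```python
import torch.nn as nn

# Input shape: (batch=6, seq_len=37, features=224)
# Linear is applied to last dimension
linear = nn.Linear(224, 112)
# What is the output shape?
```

Input: (6, 37, 224) -> Output: (6, 37, 112)

Answer: (6, 37, 112)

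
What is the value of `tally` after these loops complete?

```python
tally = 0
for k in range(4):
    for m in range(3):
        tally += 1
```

4 * 3 = 12
`tally` takes the values: 0 → 1 → 2 → 3 → 4 → 5 → 6 → 7 → 8 → 9 → 10 → 11 → 12

Answer: 12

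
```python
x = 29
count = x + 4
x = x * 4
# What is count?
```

Trace:
`x = 29` → x = 29
`count = x + 4` → count = 33
`x = x * 4` → x = 116
So count = 33

Answer: 33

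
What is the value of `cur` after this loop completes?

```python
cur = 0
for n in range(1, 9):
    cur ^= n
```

XOR of 1 to 8
`cur` takes the values: 0 → 1 → 3 → 0 → 4 → 1 → 7 → 0 → 8

Answer: 8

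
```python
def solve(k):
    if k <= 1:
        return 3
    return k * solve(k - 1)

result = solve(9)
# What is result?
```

solve(9) = 9 * 8 * 7 * 6 * 5 * 4 * 3 * 2 * 3 = 1088640

Answer: 1088640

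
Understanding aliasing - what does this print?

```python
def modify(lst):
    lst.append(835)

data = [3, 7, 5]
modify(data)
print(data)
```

Key concept: function modifies passed list.
Step by step:
`data = [3, 7, 5]` → data = [3, 7, 5]
`modify(data)` → data = [3, 7, 5, 835]
`print(data)` → prints [3, 7, 5, 835]

Answer: [3, 7, 5, 835]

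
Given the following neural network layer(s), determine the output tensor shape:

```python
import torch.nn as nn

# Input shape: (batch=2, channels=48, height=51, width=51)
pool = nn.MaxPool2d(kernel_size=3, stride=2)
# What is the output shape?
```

Input: (2, 48, 51, 51) -> Output: (2, 48, 25, 25)

Answer: (2, 48, 25, 25)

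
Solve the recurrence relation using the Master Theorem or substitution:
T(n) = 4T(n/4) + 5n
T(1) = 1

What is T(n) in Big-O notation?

By Master Theorem: a=4, b=4, f(n)=5n. Since log_4(4) = 1 and f(n) = Θ(n^1), Case 2 applies. T(n) = O(n log n).

Answer: O(n log n)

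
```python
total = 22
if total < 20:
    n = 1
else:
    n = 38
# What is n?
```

Trace:
`total = 22` → total = 22
`if total < 20: ...` → total < 20 is False, take else branch → n = 38
So n = 38

Answer: 38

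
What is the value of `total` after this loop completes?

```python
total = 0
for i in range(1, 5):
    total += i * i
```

Sum of squares 1² to 4² = 30
`total` takes the values: 0 → 1 → 5 → 14 → 30

Answer: 30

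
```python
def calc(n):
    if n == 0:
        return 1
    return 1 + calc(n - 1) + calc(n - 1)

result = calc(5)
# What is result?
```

calc(n) = 1 + 2·calc(n-1), calc(0)=1. Closed form: (1+1)·2^5 - 1 = 63.

Answer: 63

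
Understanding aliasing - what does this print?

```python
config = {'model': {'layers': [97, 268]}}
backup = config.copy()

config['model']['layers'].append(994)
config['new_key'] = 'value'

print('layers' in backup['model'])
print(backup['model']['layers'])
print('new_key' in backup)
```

Key concept: shallow copy gotcha with nested dict.
Step by step:
`config = {'model': {'layers': [97, 268]}}` → config = {'model': {'layers': [97, 268]}}
`backup = config.copy()` → backup = {'model': {'layers': [97, 268]}}
`config['model']['layers'].append(994)` → config = {'model': {'layers': [97, 268, 994]}}; backup = {'model': {'layers': [97, 268, 994]}}
`config['new_key'] = 'value'` → config = {'model': {'layers': [97, 268, 994]}, 'new_key': 'value'}
`print('layers' in backup['model'])` → prints True
`print(backup['model']['layers'])` → prints [97, 268, 994]
`print('new_key' in backup)` → prints False

Answer:
True
[97, 268, 994]
False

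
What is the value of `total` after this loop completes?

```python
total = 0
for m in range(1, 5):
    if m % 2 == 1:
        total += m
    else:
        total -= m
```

Add odd, subtract even
`total` takes the values: 0 → 1 → -1 → 2 → -2

Answer: -2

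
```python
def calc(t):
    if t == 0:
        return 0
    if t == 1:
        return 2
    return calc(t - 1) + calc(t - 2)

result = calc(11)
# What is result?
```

Build up from base cases: calc(0)=0, calc(1)=2, calc(2)=2, calc(3)=4, calc(4)=6, calc(5)=10, calc(6)=16, ..., calc(11)=178

Answer: 178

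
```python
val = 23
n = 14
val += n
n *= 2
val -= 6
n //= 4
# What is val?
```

Trace:
`val = 23` → val = 23
`n = 14` → n = 14
`val += n` → val = 37
`n *= 2` → n = 28
`val -= 6` → val = 31
`n //= 4` → n = 7
So val = 31

Answer: 31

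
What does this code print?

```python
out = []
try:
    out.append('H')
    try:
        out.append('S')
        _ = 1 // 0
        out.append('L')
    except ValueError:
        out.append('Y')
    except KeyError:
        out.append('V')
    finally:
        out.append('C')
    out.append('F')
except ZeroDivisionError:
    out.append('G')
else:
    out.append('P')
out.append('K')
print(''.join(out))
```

Execution trace: 'H' (try body) → 'S' (inner try body) → 'C' (inner finally) → 'G' (except ZeroDivisionError) → 'K' (after the try/except). Output: HSCGK

Answer: HSCGK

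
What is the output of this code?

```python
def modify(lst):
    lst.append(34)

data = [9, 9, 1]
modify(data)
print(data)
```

Key concept: function modifies passed list.
Step by step:
`data = [9, 9, 1]` → data = [9, 9, 1]
`modify(data)` → data = [9, 9, 1, 34]
`print(data)` → prints [9, 9, 1, 34]

Answer: [9, 9, 1, 34]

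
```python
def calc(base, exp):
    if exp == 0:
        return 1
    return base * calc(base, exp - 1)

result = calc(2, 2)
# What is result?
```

calc(2, 2) = 2 * 2 = 4

Answer: 4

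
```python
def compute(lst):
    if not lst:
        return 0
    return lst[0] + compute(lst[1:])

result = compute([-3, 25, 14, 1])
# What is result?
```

(-3) + 25 + 14 + 1 + 0 = 37

Answer: 37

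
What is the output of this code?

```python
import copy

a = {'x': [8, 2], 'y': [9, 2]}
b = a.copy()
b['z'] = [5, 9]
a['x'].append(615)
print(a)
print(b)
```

Key concept: shallow copy of dict with mutable values.
Step by step:
`a = {'x': [8, 2], 'y': [9, 2]}` → a = {'x': [8, 2], 'y': [9, 2]}
`b = a.copy()` → b = {'x': [8, 2], 'y': [9, 2]}
`b['z'] = [5, 9]` → b = {'x': [8, 2], 'y': [9, 2], 'z': [5, 9]}
`a['x'].append(615)` → a = {'x': [8, 2, 615], 'y': [9, 2]}; b = {'x': [8, 2, 615], 'y': [9, 2], 'z': [5, 9]}
`print(a)` → prints {'x': [8, 2, 615], 'y': [9, 2]}
`print(b)` → prints {'x': [8, 2, 615], 'y': [9, 2], 'z': [5, 9]}

Answer:
{'x': [8, 2, 615], 'y': [9, 2]}
{'x': [8, 2, 615], 'y': [9, 2], 'z': [5, 9]}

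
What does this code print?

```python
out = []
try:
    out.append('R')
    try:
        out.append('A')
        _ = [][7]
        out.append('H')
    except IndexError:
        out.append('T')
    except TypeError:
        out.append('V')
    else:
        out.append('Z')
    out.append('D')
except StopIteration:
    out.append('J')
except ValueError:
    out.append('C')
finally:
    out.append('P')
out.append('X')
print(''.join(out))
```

Execution trace: 'R' (try body) → 'A' (inner try body) → 'T' (inner except IndexError) → 'D' (try body, no exception) → 'P' (finally) → 'X' (after the try/except). Output: RATDPX

Answer: RATDPX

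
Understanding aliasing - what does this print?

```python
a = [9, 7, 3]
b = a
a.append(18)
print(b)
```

Key concept: basic list aliasing.
Step by step:
`a = [9, 7, 3]` → a = [9, 7, 3]
`b = a` → b = [9, 7, 3] (same object as a)
`a.append(18)` → a = [9, 7, 3, 18] (same object as b); b = [9, 7, 3, 18] (same object as a)
`print(b)` → prints [9, 7, 3, 18]

Answer: [9, 7, 3, 18]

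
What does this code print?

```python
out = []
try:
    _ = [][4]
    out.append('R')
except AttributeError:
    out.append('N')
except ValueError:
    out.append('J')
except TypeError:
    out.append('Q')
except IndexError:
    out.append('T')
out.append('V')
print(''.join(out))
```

Execution trace: 'T' (except IndexError) → 'V' (after the try/except). Output: TV

Answer: TV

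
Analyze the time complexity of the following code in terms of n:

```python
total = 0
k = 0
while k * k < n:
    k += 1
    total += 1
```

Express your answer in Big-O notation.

Each loop level contributes: √n. Multiplying the contributions gives O(√n).

Answer: O(√n)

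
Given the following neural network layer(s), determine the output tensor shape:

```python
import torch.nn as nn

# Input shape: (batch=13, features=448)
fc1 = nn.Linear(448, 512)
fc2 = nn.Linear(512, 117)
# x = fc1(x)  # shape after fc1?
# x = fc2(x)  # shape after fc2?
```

Input: (13, 448) -> after fc1: (13, 512) -> Output: (13, 117)

Answer: (13, 117)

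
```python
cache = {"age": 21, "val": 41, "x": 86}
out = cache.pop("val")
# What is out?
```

Trace:
`cache = {"age": 21, "val": 41, "x": 86}` → cache = {'age': 21, 'val': 41, 'x': 86}
`out = cache.pop("val")` → cache = {'age': 21, 'x': 86}; out = 41
So out = 41

Answer: 41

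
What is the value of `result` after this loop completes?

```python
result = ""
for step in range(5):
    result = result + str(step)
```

Concatenate digits 0 to 4
`result` takes the values: "" → "0" → "01" → "012" → "0123" → "01234"

Answer: "01234"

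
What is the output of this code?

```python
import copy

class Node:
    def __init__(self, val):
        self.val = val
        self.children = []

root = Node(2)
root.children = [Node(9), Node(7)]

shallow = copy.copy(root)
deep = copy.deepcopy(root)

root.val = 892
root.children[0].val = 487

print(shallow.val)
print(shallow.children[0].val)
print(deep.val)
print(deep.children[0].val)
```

Key concept: deep copy with custom objects.
Step by step:
`root = Node(2)` → root = Node(val=2, children=[])
`root.children = [Node(9), Node(7)]` → root = Node(val=2, children=[Node(val=9, children=[]), Node(val=7, children=[])])
`shallow = copy.copy(root)` → shallow = Node(val=2, children=[Node(val=9, children=[]), Node(val=7, children=[])])
`deep = copy.deepcopy(root)` → deep = Node(val=2, children=[Node(val=9, children=[]), Node(val=7, children=[])])
`root.val = 892` → root = Node(val=892, children=[Node(val=9, children=[]), Node(val=7, children=[])])
`root.children[0].val = 487` → root = Node(val=892, children=[Node(val=487, children=[]), Node(val=7, children=[])]); shallow = Node(val=2, children=[Node(val=487, children=[]), Node(val=7, children=[])])
`print(shallow.val)` → prints 2
`print(shallow.children[0].val)` → prints 487
`print(deep.val)` → prints 2
`print(deep.children[0].val)` → prints 9

Answer:
2
487
2
9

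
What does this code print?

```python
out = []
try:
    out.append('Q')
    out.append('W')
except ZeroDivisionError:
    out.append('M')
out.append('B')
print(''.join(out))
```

Execution trace: 'Q' (try body) → 'W' (try body, no exception) → 'B' (after the try/except). Output: QWB

Answer: QWB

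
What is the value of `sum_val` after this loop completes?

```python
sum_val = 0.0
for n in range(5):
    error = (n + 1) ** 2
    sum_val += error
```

Sum of squared losses 1² + 2² + ... + 5²
`sum_val` takes the values: 0.0 → 1.0 → 5.0 → 14.0 → 30.0 → 55.0

Answer: 55.0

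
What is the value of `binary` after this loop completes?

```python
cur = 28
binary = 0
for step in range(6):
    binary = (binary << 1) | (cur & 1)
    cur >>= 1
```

Reverse lowest 6 bits of 28
`binary` takes the values: 0 → 1 → 3 → 7 → 14

Answer: 14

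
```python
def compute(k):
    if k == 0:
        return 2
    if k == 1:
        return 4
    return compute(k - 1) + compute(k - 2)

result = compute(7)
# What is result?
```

Build up from base cases: compute(0)=2, compute(1)=4, compute(2)=6, compute(3)=10, compute(4)=16, compute(5)=26, compute(6)=42, ..., compute(7)=68

Answer: 68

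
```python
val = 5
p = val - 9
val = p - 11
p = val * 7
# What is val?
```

Trace:
`val = 5` → val = 5
`p = val - 9` → p = -4
`val = p - 11` → val = -15
`p = val * 7` → p = -105
So val = -15

Answer: -15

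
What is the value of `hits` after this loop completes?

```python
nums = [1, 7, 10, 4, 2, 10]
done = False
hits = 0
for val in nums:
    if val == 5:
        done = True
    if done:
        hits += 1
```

Count elements after first 5 in [1, 7, 10, 4, 2, 10]
`hits` takes the values: 0

Answer: 0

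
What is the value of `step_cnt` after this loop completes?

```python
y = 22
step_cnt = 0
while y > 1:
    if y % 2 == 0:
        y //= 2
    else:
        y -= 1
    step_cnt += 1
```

Steps to reduce 22 to 1
`step_cnt` takes the values: 0 → 1 → 2 → 3 → 4 → 5 → 6

Answer: 6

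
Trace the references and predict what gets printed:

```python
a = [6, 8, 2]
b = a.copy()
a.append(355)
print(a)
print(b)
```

Key concept: list.copy() creates independent copy.
Step by step:
`a = [6, 8, 2]` → a = [6, 8, 2]
`b = a.copy()` → b = [6, 8, 2]
`a.append(355)` → a = [6, 8, 2, 355]
`print(a)` → prints [6, 8, 2, 355]
`print(b)` → prints [6, 8, 2]

Answer:
[6, 8, 2, 355]
[6, 8, 2]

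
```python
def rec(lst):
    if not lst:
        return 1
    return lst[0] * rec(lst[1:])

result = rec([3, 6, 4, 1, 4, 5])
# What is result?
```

Product over [3, 6, 4, 1, 4, 5] = 3 * 6 * 4 * 1 * 4 * 5 = 1440

Answer: 1440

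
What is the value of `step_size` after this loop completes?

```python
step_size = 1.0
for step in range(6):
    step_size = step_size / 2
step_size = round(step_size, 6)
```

Halving LR 6 times: 1 / 2^6
`step_size` takes the values: 1.0 → 0.5 → 0.25 → 0.125 → 0.0625 → 0.03125 → 0.015625

Answer: 0.015625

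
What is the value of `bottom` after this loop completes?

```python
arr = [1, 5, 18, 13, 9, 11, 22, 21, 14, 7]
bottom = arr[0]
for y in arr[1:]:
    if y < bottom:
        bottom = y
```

Minimum of [1, 5, 18, 13, 9, 11, 22, 21, 14, 7]
`bottom` takes the values: 1

Answer: 1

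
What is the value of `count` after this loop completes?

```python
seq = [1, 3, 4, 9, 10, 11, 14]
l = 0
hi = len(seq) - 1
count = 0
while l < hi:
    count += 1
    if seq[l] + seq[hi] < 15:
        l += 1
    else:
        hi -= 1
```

Steps to find pair summing to 15
`count` takes the values: 0 → 1 → 2 → 3 → 4 → 5 → 6

Answer: 6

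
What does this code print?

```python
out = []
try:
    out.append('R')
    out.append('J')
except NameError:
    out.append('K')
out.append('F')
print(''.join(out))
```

Execution trace: 'R' (try body) → 'J' (try body, no exception) → 'F' (after the try/except). Output: RJF

Answer: RJF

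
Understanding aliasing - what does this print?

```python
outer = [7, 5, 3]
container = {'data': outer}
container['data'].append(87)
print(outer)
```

Key concept: dict holds reference to list.
Step by step:
`outer = [7, 5, 3]` → outer = [7, 5, 3]
`container = {'data': outer}` → container = {'data': [7, 5, 3]}
`container['data'].append(87)` → outer = [7, 5, 3, 87]; container = {'data': [7, 5, 3, 87]}
`print(outer)` → prints [7, 5, 3, 87]

Answer: [7, 5, 3, 87]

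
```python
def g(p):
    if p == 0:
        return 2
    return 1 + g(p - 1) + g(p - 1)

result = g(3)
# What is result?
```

g(p) = 1 + 2·g(p-1), g(0)=2. Closed form: (2+1)·2^3 - 1 = 23.

Answer: 23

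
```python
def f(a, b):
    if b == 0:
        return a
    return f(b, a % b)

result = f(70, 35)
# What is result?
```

f(70, 35) -> f(35, 0) -> 35

Answer: 35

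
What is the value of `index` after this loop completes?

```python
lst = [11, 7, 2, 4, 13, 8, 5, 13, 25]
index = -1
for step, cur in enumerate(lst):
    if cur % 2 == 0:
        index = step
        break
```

First even number index in [11, 7, 2, 4, 13, 8, 5, 13, 25]
`index` takes the values: -1 → 2

Answer: 2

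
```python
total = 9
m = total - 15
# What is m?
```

Trace:
`total = 9` → total = 9
`m = total - 15` → m = -6
So m = -6

Answer: -6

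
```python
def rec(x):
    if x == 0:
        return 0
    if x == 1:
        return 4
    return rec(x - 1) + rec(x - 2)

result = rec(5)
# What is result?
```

Build up from base cases: rec(0)=0, rec(1)=4, rec(2)=4, rec(3)=8, rec(4)=12, rec(5)=20

Answer: 20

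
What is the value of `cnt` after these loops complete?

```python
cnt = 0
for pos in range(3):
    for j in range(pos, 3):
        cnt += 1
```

Upper triangle: 3 + 2 + ... + 1
`cnt` takes the values: 0 → 1 → 2 → 3 → 4 → 5 → 6

Answer: 6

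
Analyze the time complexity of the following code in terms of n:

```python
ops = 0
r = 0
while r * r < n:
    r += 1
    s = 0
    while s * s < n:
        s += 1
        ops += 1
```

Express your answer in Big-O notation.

Each loop level contributes: √n × √n. Multiplying the contributions gives O(n).

Answer: O(n)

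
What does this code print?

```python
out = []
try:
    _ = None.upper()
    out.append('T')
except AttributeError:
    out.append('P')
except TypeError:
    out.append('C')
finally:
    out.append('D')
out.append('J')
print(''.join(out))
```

Execution trace: 'P' (except AttributeError) → 'D' (finally) → 'J' (after the try/except). Output: PDJ

Answer: PDJ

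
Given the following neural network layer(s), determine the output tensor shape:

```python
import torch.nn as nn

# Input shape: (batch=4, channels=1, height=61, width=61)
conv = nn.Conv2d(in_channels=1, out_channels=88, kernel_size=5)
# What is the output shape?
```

Input: (4, 1, 61, 61) -> Output: (4, 88, 57, 57)

Answer: (4, 88, 57, 57)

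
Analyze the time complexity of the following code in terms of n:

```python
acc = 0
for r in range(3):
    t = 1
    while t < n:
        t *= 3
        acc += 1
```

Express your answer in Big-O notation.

Each loop level contributes: 1 × log n. Multiplying the contributions gives O(log n).

Answer: O(log n)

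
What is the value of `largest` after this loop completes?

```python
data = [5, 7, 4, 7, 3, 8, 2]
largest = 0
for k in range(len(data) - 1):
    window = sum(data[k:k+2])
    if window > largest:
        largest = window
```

Max sum of 2-element window in [5, 7, 4, 7, 3, 8, 2]
`largest` takes the values: 0 → 12

Answer: 12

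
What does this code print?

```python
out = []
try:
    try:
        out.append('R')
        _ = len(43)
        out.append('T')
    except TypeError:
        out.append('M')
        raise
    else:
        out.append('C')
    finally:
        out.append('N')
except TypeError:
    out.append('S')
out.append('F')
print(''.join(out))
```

Execution trace: 'R' (inner try body) → 'M' (inner except TypeError) → 'N' (inner finally) → 'S' (outer except TypeError) → 'F' (after the try/except). Output: RMNSF

Answer: RMNSF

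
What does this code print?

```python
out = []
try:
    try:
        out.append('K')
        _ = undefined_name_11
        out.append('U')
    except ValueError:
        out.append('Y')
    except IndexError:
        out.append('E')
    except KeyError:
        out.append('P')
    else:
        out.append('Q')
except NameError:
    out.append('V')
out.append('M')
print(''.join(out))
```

Execution trace: 'K' (inner try body) → 'V' (outer except NameError) → 'M' (after the try/except). Output: KVM

Answer: KVM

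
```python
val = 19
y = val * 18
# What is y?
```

Trace:
`val = 19` → val = 19
`y = val * 18` → y = 342
So y = 342

Answer: 342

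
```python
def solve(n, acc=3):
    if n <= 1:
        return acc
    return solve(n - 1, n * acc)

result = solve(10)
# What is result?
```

Accumulator trace (n, acc): (10, 3) -> (9, 30) -> (8, 270) -> (7, 2160) -> (6, 15120) -> (5, 90720) -> (4, 453600) -> (3, 1814400) -> (2, 5443200) -> (1, 10886400) -> return 10886400

Answer: 10886400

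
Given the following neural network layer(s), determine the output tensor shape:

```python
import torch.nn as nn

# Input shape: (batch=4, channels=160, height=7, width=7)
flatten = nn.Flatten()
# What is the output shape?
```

Input: (4, 160, 7, 7) -> Output: (4, 7840)

Answer: (4, 7840)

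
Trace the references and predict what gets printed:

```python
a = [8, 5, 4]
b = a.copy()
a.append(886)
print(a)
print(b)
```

Key concept: list.copy() creates independent copy.
Step by step:
`a = [8, 5, 4]` → a = [8, 5, 4]
`b = a.copy()` → b = [8, 5, 4]
`a.append(886)` → a = [8, 5, 4, 886]
`print(a)` → prints [8, 5, 4, 886]
`print(b)` → prints [8, 5, 4]

Answer:
[8, 5, 4, 886]
[8, 5, 4]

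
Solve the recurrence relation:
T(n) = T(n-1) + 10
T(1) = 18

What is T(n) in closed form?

Unrolling: T(n) = T(1) + 10·(n-1) = 18 + 10(n-1) = 10n + 8.

Answer: T(n) = 10n + 8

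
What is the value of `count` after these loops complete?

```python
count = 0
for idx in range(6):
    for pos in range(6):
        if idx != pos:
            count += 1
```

6² - 6 (exclude diagonal)
`count` takes the values: 0 → 1 → 2 → 3 → 4 → 5 → 6 → 7 → 8 → 9 → 10 → 11 → 12 → 13 → 14 → 15 → 16 → 17 → 18 → 19 → 20 → 21 → 22 → 23 → 24 → 25 → 26 → 27 → 28 → 29 → 30

Answer: 30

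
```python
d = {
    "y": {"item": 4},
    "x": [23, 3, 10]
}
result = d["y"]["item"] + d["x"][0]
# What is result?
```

Trace:
`d = { ...` → d = {'y': {'item': 4}, 'x': [23, 3, 10]}
`result = d["y"]["item"] + d["x"][0]` → result = 27
So result = 27

Answer: 27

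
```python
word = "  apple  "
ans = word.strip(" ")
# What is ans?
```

Trace:
`word = "  apple  "` → word = '  apple  '
`ans = word.strip(" ")` → ans = 'apple'
So ans = 'apple'

Answer: 'apple'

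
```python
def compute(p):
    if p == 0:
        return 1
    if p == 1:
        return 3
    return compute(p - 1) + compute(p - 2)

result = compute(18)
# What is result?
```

Build up from base cases: compute(0)=1, compute(1)=3, compute(2)=4, compute(3)=7, compute(4)=11, compute(5)=18, compute(6)=29, ..., compute(18)=9349

Answer: 9349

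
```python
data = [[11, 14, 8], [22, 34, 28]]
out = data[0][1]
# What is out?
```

Trace:
`data = [[11, 14, 8], [22, 34, 28]]` → data = [[11, 14, 8], [22, 34, 28]]
`out = data[0][1]` → out = 14
So out = 14

Answer: 14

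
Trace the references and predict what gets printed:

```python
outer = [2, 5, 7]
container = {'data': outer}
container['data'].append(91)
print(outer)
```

Key concept: dict holds reference to list.
Step by step:
`outer = [2, 5, 7]` → outer = [2, 5, 7]
`container = {'data': outer}` → container = {'data': [2, 5, 7]}
`container['data'].append(91)` → outer = [2, 5, 7, 91]; container = {'data': [2, 5, 7, 91]}
`print(outer)` → prints [2, 5, 7, 91]

Answer: [2, 5, 7, 91]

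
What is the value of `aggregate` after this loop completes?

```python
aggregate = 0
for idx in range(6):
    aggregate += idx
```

Sum of 0 to 5 = 15
`aggregate` takes the values: 0 → 1 → 3 → 6 → 10 → 15

Answer: 15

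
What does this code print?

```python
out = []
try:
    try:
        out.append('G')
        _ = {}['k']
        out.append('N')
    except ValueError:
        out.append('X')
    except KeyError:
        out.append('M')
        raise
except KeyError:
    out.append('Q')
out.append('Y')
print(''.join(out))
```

Execution trace: 'G' (try body) → 'M' (except KeyError) → 'Q' (outer except KeyError) → 'Y' (after the try/except). Output: GMQY

Answer: GMQY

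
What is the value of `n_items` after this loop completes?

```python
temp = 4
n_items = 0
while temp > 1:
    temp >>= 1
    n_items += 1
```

Count right shifts until 1
`n_items` takes the values: 0 → 1 → 2

Answer: 2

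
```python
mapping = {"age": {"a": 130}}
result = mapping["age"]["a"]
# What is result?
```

Trace:
`mapping = {"age": {"a": 130}}` → mapping = {'age': {'a': 130}}
`result = mapping["age"]["a"]` → result = 130
So result = 130

Answer: 130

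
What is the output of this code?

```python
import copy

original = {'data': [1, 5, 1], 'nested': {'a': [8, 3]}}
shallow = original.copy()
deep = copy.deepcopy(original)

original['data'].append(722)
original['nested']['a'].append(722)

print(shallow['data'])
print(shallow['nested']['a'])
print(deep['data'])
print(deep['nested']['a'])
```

Key concept: comparing shallow vs deep copy.
Step by step:
`original = {'data': [1, 5, 1], 'nested': {'a': [8, 3]}}` → original = {'data': [1, 5, 1], 'nested': {'a': [8, 3]}}
`shallow = original.copy()` → shallow = {'data': [1, 5, 1], 'nested': {'a': [8, 3]}}
`deep = copy.deepcopy(original)` → deep = {'data': [1, 5, 1], 'nested': {'a': [8, 3]}}
`original['data'].append(722)` → original = {'data': [1, 5, 1, 722], 'nested': {'a': [8, 3]}}; shallow = {'data': [1, 5, 1, 722], 'nested': {'a': [8, 3]}}
`original['nested']['a'].append(722)` → original = {'data': [1, 5, 1, 722], 'nested': {'a': [8, 3, 722]}}; shallow = {'data': [1, 5, 1, 722], 'nested': {'a': [8, 3, 722]}}
`print(shallow['data'])` → prints [1, 5, 1, 722]
`print(shallow['nested']['a'])` → prints [8, 3, 722]
`print(deep['data'])` → prints [1, 5, 1]
`print(deep['nested']['a'])` → prints [8, 3]

Answer:
[1, 5, 1, 722]
[8, 3, 722]
[1, 5, 1]
[8, 3]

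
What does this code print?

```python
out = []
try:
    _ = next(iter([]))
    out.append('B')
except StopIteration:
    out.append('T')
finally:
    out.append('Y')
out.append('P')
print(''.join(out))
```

Execution trace: 'T' (except StopIteration) → 'Y' (finally) → 'P' (after the try/except). Output: TYP

Answer: TYP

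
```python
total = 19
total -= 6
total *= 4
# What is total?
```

Trace:
`total = 19` → total = 19
`total -= 6` → total = 13
`total *= 4` → total = 52
So total = 52

Answer: 52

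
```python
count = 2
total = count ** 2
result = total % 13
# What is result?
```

Trace:
`count = 2` → count = 2
`total = count ** 2` → total = 4
`result = total % 13` → result = 4
So result = 4

Answer: 4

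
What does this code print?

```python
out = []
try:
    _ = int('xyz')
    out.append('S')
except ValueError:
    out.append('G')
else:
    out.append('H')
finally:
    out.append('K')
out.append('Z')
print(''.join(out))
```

Execution trace: 'G' (except ValueError) → 'K' (finally) → 'Z' (after the try/except). Output: GKZ

Answer: GKZ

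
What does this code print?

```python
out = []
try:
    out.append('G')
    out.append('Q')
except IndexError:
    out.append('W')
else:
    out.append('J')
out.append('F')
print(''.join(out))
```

Execution trace: 'G' (try body) → 'Q' (try body, no exception) → 'J' (else) → 'F' (after the try/except). Output: GQJF

Answer: GQJF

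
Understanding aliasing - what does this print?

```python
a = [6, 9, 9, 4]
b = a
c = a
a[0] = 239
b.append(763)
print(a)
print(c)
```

Key concept: multiple aliases.
Step by step:
`a = [6, 9, 9, 4]` → a = [6, 9, 9, 4]
`b = a` → b = [6, 9, 9, 4] (same object as a)
`c = a` → c = [6, 9, 9, 4] (same object as a, b)
`a[0] = 239` → a = [239, 9, 9, 4] (same object as b, c); b = [239, 9, 9, 4] (same object as a, c); c = [239, 9, 9, 4] (same object as a, b)
`b.append(763)` → a = [239, 9, 9, 4, 763] (same object as b, c); b = [239, 9, 9, 4, 763] (same object as a, c); c = [239, 9, 9, 4, 763] (same object as a, b)
`print(a)` → prints [239, 9, 9, 4, 763]
`print(c)` → prints [239, 9, 9, 4, 763]

Answer:
[239, 9, 9, 4, 763]
[239, 9, 9, 4, 763]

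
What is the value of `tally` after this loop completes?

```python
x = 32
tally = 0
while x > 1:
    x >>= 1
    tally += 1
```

Count right shifts until 1
`tally` takes the values: 0 → 1 → 2 → 3 → 4 → 5

Answer: 5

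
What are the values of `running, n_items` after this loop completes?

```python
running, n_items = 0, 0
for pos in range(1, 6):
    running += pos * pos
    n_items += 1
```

Sum of squares and count
`running, n_items` takes the values: (0, 0) → (1, 0) → (1, 1) → (5, 1) → (5, 2) → (14, 2) → (14, 3) → (30, 3) → (30, 4) → (55, 4) → (55, 5)

Answer: 55, 5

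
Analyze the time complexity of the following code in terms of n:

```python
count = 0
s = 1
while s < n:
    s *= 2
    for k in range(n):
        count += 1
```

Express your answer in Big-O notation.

Each loop level contributes: log n × n. Multiplying the contributions gives O(n log n).

Answer: O(n log n)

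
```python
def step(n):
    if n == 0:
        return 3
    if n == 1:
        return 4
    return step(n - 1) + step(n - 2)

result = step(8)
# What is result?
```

Build up from base cases: step(0)=3, step(1)=4, step(2)=7, step(3)=11, step(4)=18, step(5)=29, step(6)=47, ..., step(8)=123

Answer: 123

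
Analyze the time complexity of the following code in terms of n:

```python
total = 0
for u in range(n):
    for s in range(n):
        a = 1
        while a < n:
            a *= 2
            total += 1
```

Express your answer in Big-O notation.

Each loop level contributes: n × n × log n. Multiplying the contributions gives O(n^2 log n).

Answer: O(n^2 log n)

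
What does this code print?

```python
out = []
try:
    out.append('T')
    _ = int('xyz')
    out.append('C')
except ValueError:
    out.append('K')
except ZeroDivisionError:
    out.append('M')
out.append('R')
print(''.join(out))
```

Execution trace: 'T' (try body) → 'K' (except ValueError) → 'R' (after the try/except). Output: TKR

Answer: TKR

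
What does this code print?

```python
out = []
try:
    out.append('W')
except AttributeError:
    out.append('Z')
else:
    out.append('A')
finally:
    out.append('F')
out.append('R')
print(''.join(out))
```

Execution trace: 'W' (try body, no exception) → 'A' (else) → 'F' (finally) → 'R' (after the try/except). Output: WAFR

Answer: WAFR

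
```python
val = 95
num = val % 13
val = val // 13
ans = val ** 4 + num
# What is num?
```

Trace:
`val = 95` → val = 95
`num = val % 13` → num = 4
`val = val // 13` → val = 7
`ans = val ** 4 + num` → ans = 2405
So num = 4

Answer: 4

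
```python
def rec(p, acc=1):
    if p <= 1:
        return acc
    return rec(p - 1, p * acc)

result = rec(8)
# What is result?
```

Accumulator trace (n, acc): (8, 1) -> (7, 8) -> (6, 56) -> (5, 336) -> (4, 1680) -> (3, 6720) -> (2, 20160) -> (1, 40320) -> return 40320

Answer: 40320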